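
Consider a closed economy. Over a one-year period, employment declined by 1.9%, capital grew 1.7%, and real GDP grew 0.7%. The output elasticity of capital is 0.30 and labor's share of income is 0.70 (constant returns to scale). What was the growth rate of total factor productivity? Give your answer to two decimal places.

1.52%

Labor's share = 1 − 0.3 = 0.7.
Capital: 0.3 × 1.7 = 0.51 pp.
Employment: 0.7 × (-1.9) = -1.33 pp.
TFP growth = 0.7 + 0.82 = 1.52%.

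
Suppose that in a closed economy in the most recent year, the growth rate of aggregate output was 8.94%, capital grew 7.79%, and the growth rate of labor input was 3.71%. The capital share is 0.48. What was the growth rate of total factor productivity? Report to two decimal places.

Total factor productivity grew 3.27%.

Labor's share = 1 − 0.48 = 0.52.
Capital: 0.48 × 7.79 = 3.7392 pp.
Labor input: 0.52 × 3.71 = 1.9292 pp.
TFP growth = 8.94 − 5.6684 = 3.2716%.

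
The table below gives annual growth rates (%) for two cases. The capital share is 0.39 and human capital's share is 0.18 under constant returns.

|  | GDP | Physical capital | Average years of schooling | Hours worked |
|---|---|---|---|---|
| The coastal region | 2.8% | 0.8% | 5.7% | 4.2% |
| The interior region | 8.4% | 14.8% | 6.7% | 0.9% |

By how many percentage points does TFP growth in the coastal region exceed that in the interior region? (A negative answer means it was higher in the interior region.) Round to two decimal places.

Labor's share = 1 − 0.39 − 0.18 = 0.43.
The coastal region: TFP = 2.8 − 0.312 − 1.026 − 1.806 = -0.344%.
The interior region: TFP = 8.4 − 5.772 − 1.206 − 0.387 = 1.035%.
Difference = -0.344 − (1.035) = -1.379 pp.

-1.38 percentage points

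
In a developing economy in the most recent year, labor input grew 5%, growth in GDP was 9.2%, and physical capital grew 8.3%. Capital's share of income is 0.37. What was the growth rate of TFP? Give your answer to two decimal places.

TFP grew 2.98%.

Labor's share = 1 − 0.37 = 0.63.
Physical capital: 0.37 × 8.3 = 3.071 pp.
Labor input: 0.63 × 5 = 3.15 pp.
TFP growth = 9.2 − 6.221 = 2.979%.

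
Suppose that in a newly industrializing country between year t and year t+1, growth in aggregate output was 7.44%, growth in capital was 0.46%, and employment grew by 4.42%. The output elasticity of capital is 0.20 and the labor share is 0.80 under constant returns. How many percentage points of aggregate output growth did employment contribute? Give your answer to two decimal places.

3.54 percentage points

Labor's share = 1 − 0.2 = 0.8.
Contribution = share × growth = 0.8 × 4.42 = 3.536 pp.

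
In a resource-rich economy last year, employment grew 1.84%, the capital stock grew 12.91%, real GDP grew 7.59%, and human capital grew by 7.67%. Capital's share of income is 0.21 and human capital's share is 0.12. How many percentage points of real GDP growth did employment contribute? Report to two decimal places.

1.23

Labor's share = 1 − 0.21 − 0.12 = 0.67.
Contribution = share × growth = 0.67 × 1.84 = 1.2328 pp.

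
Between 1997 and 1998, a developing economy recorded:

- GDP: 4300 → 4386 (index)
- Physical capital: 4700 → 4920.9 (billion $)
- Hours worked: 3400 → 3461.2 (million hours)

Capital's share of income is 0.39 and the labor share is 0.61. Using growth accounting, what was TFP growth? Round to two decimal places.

GDP growth = (4386 − 4300) / 4300 = 2%.
Physical capital growth = (4920.9 − 4700) / 4700 = 4.7%.
Hours worked growth = (3461.2 − 3400) / 3400 = 1.8%.
Labor's share = 1 − 0.39 = 0.61.
Physical capital: 0.39 × 4.7 = 1.833 pp.
Hours worked: 0.61 × 1.8 = 1.098 pp.
TFP growth = 2 − 2.931 = -0.931%.

-0.93%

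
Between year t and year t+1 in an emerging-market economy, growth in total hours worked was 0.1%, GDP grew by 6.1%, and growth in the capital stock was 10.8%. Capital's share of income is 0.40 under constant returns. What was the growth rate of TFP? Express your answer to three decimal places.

Labor's share = 1 − 0.4 = 0.6.
The capital stock: 0.4 × 10.8 = 4.32 pp.
Total hours worked: 0.6 × 0.1 = 0.06 pp.
TFP growth = 6.1 − 4.38 = 1.72%.

1.720%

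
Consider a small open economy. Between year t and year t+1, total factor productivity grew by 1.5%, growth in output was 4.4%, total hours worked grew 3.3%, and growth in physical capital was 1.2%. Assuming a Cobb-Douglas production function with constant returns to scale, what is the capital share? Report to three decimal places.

gY = gA + α·gK + (1−α)·gL, so gY − gA − gL = α(gK − gL).
4.4 − 1.5 − 3.3 = α × (1.2 − 3.3).
-0.4 = -2.1 α, so α = 0.19048.

The capital share is 0.190.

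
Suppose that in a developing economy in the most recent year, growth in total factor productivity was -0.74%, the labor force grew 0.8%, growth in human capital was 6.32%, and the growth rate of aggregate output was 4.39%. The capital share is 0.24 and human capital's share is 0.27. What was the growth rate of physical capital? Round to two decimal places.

12.63%

Labor's share = 1 − 0.24 − 0.27 = 0.49.
gY = gA + 0.27×6.32 + 0.49×0.8 + 0.24×g.
0.24×g = 4.39 + 0.74 − 2.0984 = 3.0316.
g = 3.0316 / 0.24 = 12.6317%.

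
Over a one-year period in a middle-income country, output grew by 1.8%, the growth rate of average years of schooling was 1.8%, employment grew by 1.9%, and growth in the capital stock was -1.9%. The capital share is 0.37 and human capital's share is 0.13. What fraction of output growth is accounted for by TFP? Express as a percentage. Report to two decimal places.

73.28%

Labor's share = 1 − 0.37 − 0.13 = 0.5.
The capital stock: 0.37 × (-1.9) = -0.703 pp.
Average years of schooling: 0.13 × 1.8 = 0.234 pp.
Employment: 0.5 × 1.9 = 0.95 pp.
TFP growth = 1.8 − 0.481 = 1.319%.
TFP share of growth = 1.319 / 1.8 × 100 = 73.2778%.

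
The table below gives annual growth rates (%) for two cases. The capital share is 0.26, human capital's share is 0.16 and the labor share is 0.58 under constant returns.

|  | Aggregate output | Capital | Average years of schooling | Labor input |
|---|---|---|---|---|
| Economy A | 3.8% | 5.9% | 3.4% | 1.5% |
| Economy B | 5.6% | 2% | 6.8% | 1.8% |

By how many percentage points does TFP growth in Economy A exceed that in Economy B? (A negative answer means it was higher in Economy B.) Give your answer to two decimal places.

-2.10 percentage points

Labor's share = 1 − 0.26 − 0.16 = 0.58.
Economy A: TFP = 3.8 − 1.534 − 0.544 − 0.87 = 0.852%.
Economy B: TFP = 5.6 − 0.52 − 1.088 − 1.044 = 2.948%.
Difference = 0.852 − (2.948) = -2.096 pp.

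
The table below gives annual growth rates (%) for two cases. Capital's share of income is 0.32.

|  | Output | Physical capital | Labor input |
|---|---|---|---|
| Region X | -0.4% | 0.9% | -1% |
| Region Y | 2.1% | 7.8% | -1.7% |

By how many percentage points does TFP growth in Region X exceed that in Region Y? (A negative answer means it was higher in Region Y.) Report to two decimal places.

-0.77 percentage points

Labor's share = 1 − 0.32 = 0.68.
Region X: TFP = -0.4 − 0.288 + 0.68 = -0.008%.
Region Y: TFP = 2.1 − 2.496 + 1.156 = 0.76%.
Difference = -0.008 − (0.76) = -0.768 pp.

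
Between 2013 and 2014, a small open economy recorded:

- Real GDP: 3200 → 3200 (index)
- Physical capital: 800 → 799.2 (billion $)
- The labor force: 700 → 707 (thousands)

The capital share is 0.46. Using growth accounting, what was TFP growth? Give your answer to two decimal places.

-0.49%

Real GDP growth = (3200 − 3200) / 3200 = 0%.
Physical capital growth = (799.2 − 800) / 800 = -0.1%.
The labor force growth = (707 − 700) / 700 = 1%.
Labor's share = 1 − 0.46 = 0.54.
Physical capital: 0.46 × (-0.1) = -0.046 pp.
The labor force: 0.54 × 1 = 0.54 pp.
TFP growth = 0 − 0.494 = -0.494%.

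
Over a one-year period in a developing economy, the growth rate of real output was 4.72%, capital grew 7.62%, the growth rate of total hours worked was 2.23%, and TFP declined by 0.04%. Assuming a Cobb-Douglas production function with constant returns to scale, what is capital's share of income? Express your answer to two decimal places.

gY = gA + α·gK + (1−α)·gL, so gY − gA − gL = α(gK − gL).
4.72 + 0.04 − 2.23 = α × (7.62 − 2.23).
2.53 = 5.39 α, so α = 0.4694.

α = 0.47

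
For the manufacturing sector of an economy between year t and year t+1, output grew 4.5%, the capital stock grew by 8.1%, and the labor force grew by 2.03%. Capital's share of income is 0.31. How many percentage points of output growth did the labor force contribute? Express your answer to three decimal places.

1.401 percentage points

Labor's share = 1 − 0.31 = 0.69.
Contribution = share × growth = 0.69 × 2.03 = 1.4007 pp.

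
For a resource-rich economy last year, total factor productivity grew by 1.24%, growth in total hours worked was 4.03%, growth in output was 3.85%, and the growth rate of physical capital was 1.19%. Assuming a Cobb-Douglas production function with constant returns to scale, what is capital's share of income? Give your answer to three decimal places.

0.500

gY = gA + α·gK + (1−α)·gL, so gY − gA − gL = α(gK − gL).
3.85 − 1.24 − 4.03 = α × (1.19 − 4.03).
-1.42 = -2.84 α, so α = 0.5.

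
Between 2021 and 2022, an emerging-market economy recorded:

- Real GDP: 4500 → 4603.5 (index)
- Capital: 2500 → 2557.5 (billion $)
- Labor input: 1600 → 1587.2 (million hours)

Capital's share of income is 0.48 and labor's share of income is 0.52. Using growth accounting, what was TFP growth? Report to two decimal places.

Real GDP growth = (4603.5 − 4500) / 4500 = 2.3%.
Capital growth = (2557.5 − 2500) / 2500 = 2.3%.
Labor input growth = (1587.2 − 1600) / 1600 = -0.8%.
Labor's share = 1 − 0.48 = 0.52.
Capital: 0.48 × 2.3 = 1.104 pp.
Labor input: 0.52 × (-0.8) = -0.416 pp.
TFP growth = 2.3 − 0.688 = 1.612%.

1.61%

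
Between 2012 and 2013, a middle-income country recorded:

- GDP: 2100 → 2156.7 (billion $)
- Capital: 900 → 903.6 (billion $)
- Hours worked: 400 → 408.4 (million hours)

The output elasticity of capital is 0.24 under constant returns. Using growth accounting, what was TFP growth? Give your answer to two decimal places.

1.01%

GDP growth = (2156.7 − 2100) / 2100 = 2.7%.
Capital growth = (903.6 − 900) / 900 = 0.4%.
Hours worked growth = (408.4 − 400) / 400 = 2.1%.
Labor's share = 1 − 0.24 = 0.76.
Capital: 0.24 × 0.4 = 0.096 pp.
Hours worked: 0.76 × 2.1 = 1.596 pp.
TFP growth = 2.7 − 1.692 = 1.008%.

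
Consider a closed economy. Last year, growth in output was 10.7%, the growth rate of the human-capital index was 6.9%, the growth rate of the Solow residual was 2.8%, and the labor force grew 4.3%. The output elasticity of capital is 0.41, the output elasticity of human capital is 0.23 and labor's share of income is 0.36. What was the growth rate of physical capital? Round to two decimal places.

Labor's share = 1 − 0.41 − 0.23 = 0.36.
gY = gA + 0.23×6.9 + 0.36×4.3 + 0.41×g.
0.41×g = 10.7 − 2.8 − 3.135 = 4.765.
g = 4.765 / 0.41 = 11.622%.

Physical capital grew 11.62%.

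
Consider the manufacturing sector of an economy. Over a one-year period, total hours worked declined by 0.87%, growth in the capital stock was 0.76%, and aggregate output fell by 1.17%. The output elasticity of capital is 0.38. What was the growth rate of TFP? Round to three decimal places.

Labor's share = 1 − 0.38 = 0.62.
The capital stock: 0.38 × 0.76 = 0.2888 pp.
Total hours worked: 0.62 × (-0.87) = -0.5394 pp.
TFP growth = -1.17 + 0.2506 = -0.9194%.

-0.919%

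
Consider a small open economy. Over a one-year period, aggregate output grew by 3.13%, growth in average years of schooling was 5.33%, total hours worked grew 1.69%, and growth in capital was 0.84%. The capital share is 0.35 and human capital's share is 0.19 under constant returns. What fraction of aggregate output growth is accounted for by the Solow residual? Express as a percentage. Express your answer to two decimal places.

The Solow residual accounted for 33.42% of growth.

Labor's share = 1 − 0.35 − 0.19 = 0.46.
Capital: 0.35 × 0.84 = 0.294 pp.
Average years of schooling: 0.19 × 5.33 = 1.0127 pp.
Total hours worked: 0.46 × 1.69 = 0.7774 pp.
TFP growth = 3.13 − 2.0841 = 1.0459%.
TFP share of growth = 1.0459 / 3.13 × 100 = 33.4153%.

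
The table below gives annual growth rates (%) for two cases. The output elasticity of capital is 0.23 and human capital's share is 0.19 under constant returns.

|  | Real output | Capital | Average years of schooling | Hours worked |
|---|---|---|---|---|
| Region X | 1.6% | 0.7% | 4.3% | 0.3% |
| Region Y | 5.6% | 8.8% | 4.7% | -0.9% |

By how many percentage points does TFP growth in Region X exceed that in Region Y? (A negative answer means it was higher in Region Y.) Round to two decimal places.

Labor's share = 1 − 0.23 − 0.19 = 0.58.
Region X: TFP = 1.6 − 0.161 − 0.817 − 0.174 = 0.448%.
Region Y: TFP = 5.6 − 2.024 − 0.893 + 0.522 = 3.205%.
Difference = 0.448 − (3.205) = -2.757 pp.

-2.76 percentage points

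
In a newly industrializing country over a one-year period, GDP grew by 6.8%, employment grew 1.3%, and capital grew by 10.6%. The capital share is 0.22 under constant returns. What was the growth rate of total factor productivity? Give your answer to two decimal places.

3.45%

Labor's share = 1 − 0.22 = 0.78.
Capital: 0.22 × 10.6 = 2.332 pp.
Employment: 0.78 × 1.3 = 1.014 pp.
TFP growth = 6.8 − 3.346 = 3.454%.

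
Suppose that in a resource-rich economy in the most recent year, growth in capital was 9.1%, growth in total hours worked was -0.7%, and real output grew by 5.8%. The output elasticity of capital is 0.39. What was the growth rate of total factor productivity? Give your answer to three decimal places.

Total factor productivity grew 2.678%.

Labor's share = 1 − 0.39 = 0.61.
Capital: 0.39 × 9.1 = 3.549 pp.
Total hours worked: 0.61 × (-0.7) = -0.427 pp.
TFP growth = 5.8 − 3.122 = 2.678%.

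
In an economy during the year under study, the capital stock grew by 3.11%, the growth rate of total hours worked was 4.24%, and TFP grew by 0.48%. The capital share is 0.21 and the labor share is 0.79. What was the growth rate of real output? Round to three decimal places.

Labor's share = 1 − 0.21 = 0.79.
The capital stock: 0.21 × 3.11 = 0.6531 pp.
Total hours worked: 0.79 × 4.24 = 3.3496 pp.
Output growth = 0.48 + 4.0027 = 4.4827%.

Real output grew 4.483%.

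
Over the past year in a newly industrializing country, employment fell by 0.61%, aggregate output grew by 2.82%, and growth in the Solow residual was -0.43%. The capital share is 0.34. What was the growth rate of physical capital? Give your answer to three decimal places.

Labor's share = 1 − 0.34 = 0.66.
gY = gA + 0.66×(-0.61) + 0.34×g.
0.34×g = 2.82 + 0.43 + 0.4026 = 3.6526.
g = 3.6526 / 0.34 = 10.74294%.

10.743%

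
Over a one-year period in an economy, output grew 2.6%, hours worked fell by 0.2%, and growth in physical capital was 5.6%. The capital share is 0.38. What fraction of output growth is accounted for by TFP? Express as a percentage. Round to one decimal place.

22.9%

Labor's share = 1 − 0.38 = 0.62.
Physical capital: 0.38 × 5.6 = 2.128 pp.
Hours worked: 0.62 × (-0.2) = -0.124 pp.
TFP growth = 2.6 − 2.004 = 0.596%.
TFP share of growth = 0.596 / 2.6 × 100 = 22.923%.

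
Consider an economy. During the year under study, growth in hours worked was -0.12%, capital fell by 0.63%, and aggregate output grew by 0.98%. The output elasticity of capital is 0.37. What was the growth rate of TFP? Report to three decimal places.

TFP grew 1.289%.

Labor's share = 1 − 0.37 = 0.63.
Capital: 0.37 × (-0.63) = -0.2331 pp.
Hours worked: 0.63 × (-0.12) = -0.0756 pp.
TFP growth = 0.98 + 0.3087 = 1.2887%.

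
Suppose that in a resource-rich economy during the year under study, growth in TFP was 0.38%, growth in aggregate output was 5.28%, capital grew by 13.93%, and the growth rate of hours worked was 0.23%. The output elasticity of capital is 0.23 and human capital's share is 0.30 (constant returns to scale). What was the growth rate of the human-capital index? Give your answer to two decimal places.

Labor's share = 1 − 0.23 − 0.3 = 0.47.
gY = gA + 0.23×13.93 + 0.47×0.23 + 0.3×g.
0.3×g = 5.28 − 0.38 − 3.312 = 1.588.
g = 1.588 / 0.3 = 5.2933%.

The human-capital index grew 5.29%.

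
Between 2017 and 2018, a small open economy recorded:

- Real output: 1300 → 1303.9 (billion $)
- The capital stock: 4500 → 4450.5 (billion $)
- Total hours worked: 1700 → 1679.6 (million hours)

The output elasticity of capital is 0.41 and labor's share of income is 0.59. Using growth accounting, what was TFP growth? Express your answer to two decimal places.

TFP growth was 1.46%.

Real output growth = (1303.9 − 1300) / 1300 = 0.3%.
The capital stock growth = (4450.5 − 4500) / 4500 = -1.1%.
Total hours worked growth = (1679.6 − 1700) / 1700 = -1.2%.
Labor's share = 1 − 0.41 = 0.59.
The capital stock: 0.41 × (-1.1) = -0.451 pp.
Total hours worked: 0.59 × (-1.2) = -0.708 pp.
TFP growth = 0.3 + 1.159 = 1.459%.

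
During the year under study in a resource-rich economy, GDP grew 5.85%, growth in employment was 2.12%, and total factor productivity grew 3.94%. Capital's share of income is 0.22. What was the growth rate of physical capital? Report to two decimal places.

1.17%

Labor's share = 1 − 0.22 = 0.78.
gY = gA + 0.78×2.12 + 0.22×g.
0.22×g = 5.85 − 3.94 − 1.6536 = 0.2564.
g = 0.2564 / 0.22 = 1.1655%.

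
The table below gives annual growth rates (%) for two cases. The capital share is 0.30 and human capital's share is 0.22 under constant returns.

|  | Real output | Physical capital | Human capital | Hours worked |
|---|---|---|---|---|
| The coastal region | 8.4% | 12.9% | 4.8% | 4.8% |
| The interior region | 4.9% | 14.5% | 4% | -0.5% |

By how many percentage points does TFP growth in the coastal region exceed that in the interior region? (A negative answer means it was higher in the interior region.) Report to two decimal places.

Labor's share = 1 − 0.3 − 0.22 = 0.48.
The coastal region: TFP = 8.4 − 3.87 − 1.056 − 2.304 = 1.17%.
The interior region: TFP = 4.9 − 4.35 − 0.88 + 0.24 = -0.09%.
Difference = 1.17 − (-0.09) = 1.26 pp.

1.26 percentage points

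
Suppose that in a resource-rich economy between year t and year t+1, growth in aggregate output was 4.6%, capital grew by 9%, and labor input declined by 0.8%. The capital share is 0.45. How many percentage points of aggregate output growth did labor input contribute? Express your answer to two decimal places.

Labor's share = 1 − 0.45 = 0.55.
Contribution = share × growth = 0.55 × (-0.8) = -0.44 pp.

-0.44 percentage points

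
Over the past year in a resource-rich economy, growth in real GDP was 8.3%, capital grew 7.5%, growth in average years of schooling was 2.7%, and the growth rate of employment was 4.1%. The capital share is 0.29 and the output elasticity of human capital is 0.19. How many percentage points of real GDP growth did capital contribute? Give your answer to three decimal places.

2.175 pp

Contribution = share × growth = 0.29 × 7.5 = 2.175 pp.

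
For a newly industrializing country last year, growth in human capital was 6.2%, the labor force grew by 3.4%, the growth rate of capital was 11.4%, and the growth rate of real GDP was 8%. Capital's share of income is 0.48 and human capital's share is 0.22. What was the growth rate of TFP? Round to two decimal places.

Labor's share = 1 − 0.48 − 0.22 = 0.3.
Capital: 0.48 × 11.4 = 5.472 pp.
Human capital: 0.22 × 6.2 = 1.364 pp.
The labor force: 0.3 × 3.4 = 1.02 pp.
TFP growth = 8 − 7.856 = 0.144%.

0.14%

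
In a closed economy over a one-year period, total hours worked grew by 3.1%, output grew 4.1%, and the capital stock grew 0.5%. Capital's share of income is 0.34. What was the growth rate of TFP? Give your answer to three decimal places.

1.884%

Labor's share = 1 − 0.34 = 0.66.
The capital stock: 0.34 × 0.5 = 0.17 pp.
Total hours worked: 0.66 × 3.1 = 2.046 pp.
TFP growth = 4.1 − 2.216 = 1.884%.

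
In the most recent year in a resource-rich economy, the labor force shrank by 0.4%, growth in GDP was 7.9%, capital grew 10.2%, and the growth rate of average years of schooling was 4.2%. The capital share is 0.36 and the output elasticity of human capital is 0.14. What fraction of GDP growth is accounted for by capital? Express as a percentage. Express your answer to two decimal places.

Capital accounted for 46.48% of growth.

Capital contributed 0.36 × 10.2 = 3.672 pp.
Share of growth = 3.672 / 7.9 × 100 = 46.481%.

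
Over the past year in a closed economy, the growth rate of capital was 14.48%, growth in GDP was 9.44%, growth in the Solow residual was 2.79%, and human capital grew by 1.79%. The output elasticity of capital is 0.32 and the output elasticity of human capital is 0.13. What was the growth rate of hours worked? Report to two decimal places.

Labor's share = 1 − 0.32 − 0.13 = 0.55.
gY = gA + 0.32×14.48 + 0.13×1.79 + 0.55×g.
0.55×g = 9.44 − 2.79 − 4.8663 = 1.7837.
g = 1.7837 / 0.55 = 3.2431%.

3.24%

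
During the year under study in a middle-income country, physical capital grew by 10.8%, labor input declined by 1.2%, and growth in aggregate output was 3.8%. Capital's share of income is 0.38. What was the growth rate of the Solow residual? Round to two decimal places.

0.44%

Labor's share = 1 − 0.38 = 0.62.
Physical capital: 0.38 × 10.8 = 4.104 pp.
Labor input: 0.62 × (-1.2) = -0.744 pp.
TFP growth = 3.8 − 3.36 = 0.44%.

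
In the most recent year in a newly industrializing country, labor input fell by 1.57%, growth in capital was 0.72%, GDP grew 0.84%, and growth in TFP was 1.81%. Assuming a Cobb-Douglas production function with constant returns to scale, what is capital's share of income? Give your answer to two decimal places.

gY = gA + α·gK + (1−α)·gL, so gY − gA − gL = α(gK − gL).
0.84 − 1.81 + 1.57 = α × (0.72 − (-1.57)).
0.6 = 2.29 α, so α = 0.262.

Capital's share of income is 0.26.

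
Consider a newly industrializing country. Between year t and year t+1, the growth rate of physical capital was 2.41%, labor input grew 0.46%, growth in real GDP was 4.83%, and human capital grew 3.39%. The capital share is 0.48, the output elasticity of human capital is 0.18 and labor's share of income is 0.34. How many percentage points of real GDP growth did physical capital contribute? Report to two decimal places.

1.16

Contribution = share × growth = 0.48 × 2.41 = 1.1568 pp.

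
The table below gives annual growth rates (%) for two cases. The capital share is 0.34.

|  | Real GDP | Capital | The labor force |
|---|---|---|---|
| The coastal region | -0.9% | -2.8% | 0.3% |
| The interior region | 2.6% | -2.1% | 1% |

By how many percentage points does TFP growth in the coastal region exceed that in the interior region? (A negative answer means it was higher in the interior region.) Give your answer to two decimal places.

Labor's share = 1 − 0.34 = 0.66.
The coastal region: TFP = -0.9 + 0.952 − 0.198 = -0.146%.
The interior region: TFP = 2.6 + 0.714 − 0.66 = 2.654%.
Difference = -0.146 − (2.654) = -2.8 pp.

-2.80 percentage points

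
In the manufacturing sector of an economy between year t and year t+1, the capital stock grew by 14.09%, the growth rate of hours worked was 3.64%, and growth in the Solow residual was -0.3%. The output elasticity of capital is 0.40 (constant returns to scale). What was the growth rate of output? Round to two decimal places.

Labor's share = 1 − 0.4 = 0.6.
The capital stock: 0.4 × 14.09 = 5.636 pp.
Hours worked: 0.6 × 3.64 = 2.184 pp.
Output growth = -0.3 + 7.82 = 7.52%.

7.52%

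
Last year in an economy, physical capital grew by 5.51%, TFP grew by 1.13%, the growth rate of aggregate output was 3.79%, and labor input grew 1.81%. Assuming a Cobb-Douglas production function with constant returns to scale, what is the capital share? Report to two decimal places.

The capital share is 0.23.

gY = gA + α·gK + (1−α)·gL, so gY − gA − gL = α(gK − gL).
3.79 − 1.13 − 1.81 = α × (5.51 − 1.81).
0.85 = 3.7 α, so α = 0.2297.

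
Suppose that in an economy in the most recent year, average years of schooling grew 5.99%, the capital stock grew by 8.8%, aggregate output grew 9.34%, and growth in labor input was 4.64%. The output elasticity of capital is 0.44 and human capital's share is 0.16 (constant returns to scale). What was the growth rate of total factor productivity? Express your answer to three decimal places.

Total factor productivity grew 2.654%.

Labor's share = 1 − 0.44 − 0.16 = 0.4.
The capital stock: 0.44 × 8.8 = 3.872 pp.
Average years of schooling: 0.16 × 5.99 = 0.9584 pp.
Labor input: 0.4 × 4.64 = 1.856 pp.
TFP growth = 9.34 − 6.6864 = 2.6536%.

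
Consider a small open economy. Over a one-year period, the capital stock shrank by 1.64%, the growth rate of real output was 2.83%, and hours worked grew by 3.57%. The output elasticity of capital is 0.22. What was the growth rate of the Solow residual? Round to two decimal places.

Labor's share = 1 − 0.22 = 0.78.
The capital stock: 0.22 × (-1.64) = -0.3608 pp.
Hours worked: 0.78 × 3.57 = 2.7846 pp.
TFP growth = 2.83 − 2.4238 = 0.4062%.

The Solow residual grew 0.41%.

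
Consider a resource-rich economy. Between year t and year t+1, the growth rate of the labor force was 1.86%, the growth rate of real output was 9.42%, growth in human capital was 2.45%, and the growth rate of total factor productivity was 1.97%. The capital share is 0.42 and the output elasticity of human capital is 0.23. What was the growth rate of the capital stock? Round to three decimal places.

Labor's share = 1 − 0.42 − 0.23 = 0.35.
gY = gA + 0.23×2.45 + 0.35×1.86 + 0.42×g.
0.42×g = 9.42 − 1.97 − 1.2145 = 6.2355.
g = 6.2355 / 0.42 = 14.84643%.

14.846%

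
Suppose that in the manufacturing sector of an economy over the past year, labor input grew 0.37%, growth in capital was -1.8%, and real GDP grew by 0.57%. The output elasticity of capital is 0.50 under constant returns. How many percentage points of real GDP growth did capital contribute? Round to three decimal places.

Contribution = share × growth = 0.5 × (-1.8) = -0.9 pp.

-0.900 pp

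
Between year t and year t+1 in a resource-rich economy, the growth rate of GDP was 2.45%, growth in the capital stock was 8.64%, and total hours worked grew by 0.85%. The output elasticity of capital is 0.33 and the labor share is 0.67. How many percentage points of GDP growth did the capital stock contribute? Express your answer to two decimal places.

2.85

Contribution = share × growth = 0.33 × 8.64 = 2.8512 pp.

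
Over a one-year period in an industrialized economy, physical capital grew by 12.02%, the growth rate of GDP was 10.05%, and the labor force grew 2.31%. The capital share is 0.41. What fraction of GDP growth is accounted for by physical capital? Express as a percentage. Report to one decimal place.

49.0%

Physical capital contributed 0.41 × 12.02 = 4.9282 pp.
Share of growth = 4.9282 / 10.05 × 100 = 49.037%.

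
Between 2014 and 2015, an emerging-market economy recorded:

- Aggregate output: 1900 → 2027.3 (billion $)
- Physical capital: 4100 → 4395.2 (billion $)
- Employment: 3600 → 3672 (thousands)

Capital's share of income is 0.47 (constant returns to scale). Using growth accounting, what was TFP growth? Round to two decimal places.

Aggregate output growth = (2027.3 − 1900) / 1900 = 6.7%.
Physical capital growth = (4395.2 − 4100) / 4100 = 7.2%.
Employment growth = (3672 − 3600) / 3600 = 2%.
Labor's share = 1 − 0.47 = 0.53.
Physical capital: 0.47 × 7.2 = 3.384 pp.
Employment: 0.53 × 2 = 1.06 pp.
TFP growth = 6.7 − 4.444 = 2.256%.

TFP growth was 2.26%.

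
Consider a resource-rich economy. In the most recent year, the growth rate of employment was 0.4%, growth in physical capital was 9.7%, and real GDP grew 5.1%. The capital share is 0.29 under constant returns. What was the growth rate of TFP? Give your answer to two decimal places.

TFP growth was 2.00%.

Labor's share = 1 − 0.29 = 0.71.
Physical capital: 0.29 × 9.7 = 2.813 pp.
Employment: 0.71 × 0.4 = 0.284 pp.
TFP growth = 5.1 − 3.097 = 2.003%.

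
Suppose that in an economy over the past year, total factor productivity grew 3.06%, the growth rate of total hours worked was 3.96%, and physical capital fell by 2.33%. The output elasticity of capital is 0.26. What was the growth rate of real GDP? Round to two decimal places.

Labor's share = 1 − 0.26 = 0.74.
Physical capital: 0.26 × (-2.33) = -0.6058 pp.
Total hours worked: 0.74 × 3.96 = 2.9304 pp.
Output growth = 3.06 + 2.3246 = 5.3846%.

Real GDP grew 5.38%.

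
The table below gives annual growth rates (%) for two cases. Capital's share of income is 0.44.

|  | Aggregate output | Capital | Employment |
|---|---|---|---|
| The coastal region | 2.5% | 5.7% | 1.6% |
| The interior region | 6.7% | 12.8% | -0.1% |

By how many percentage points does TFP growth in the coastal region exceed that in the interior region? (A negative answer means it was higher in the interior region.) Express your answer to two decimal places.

-2.03 percentage points

Labor's share = 1 − 0.44 = 0.56.
The coastal region: TFP = 2.5 − 2.508 − 0.896 = -0.904%.
The interior region: TFP = 6.7 − 5.632 + 0.056 = 1.124%.
Difference = -0.904 − (1.124) = -2.028 pp.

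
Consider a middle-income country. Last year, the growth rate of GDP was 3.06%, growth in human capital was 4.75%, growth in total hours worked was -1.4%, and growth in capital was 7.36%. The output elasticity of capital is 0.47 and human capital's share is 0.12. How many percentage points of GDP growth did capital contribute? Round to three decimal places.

Contribution = share × growth = 0.47 × 7.36 = 3.4592 pp.

3.459 pp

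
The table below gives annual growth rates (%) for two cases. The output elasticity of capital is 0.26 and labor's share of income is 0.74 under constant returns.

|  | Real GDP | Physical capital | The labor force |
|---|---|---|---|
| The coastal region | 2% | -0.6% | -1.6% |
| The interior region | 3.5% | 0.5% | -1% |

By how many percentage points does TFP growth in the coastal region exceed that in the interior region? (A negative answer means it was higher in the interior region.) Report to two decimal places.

Labor's share = 1 − 0.26 = 0.74.
The coastal region: TFP = 2 + 0.156 + 1.184 = 3.34%.
The interior region: TFP = 3.5 − 0.13 + 0.74 = 4.11%.
Difference = 3.34 − (4.11) = -0.77 pp.

-0.77 percentage points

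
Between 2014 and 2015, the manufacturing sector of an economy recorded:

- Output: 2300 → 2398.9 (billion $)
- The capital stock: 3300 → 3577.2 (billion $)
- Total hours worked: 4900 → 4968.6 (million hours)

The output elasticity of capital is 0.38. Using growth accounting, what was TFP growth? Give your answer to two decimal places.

Output growth = (2398.9 − 2300) / 2300 = 4.3%.
The capital stock growth = (3577.2 − 3300) / 3300 = 8.4%.
Total hours worked growth = (4968.6 − 4900) / 4900 = 1.4%.
Labor's share = 1 − 0.38 = 0.62.
The capital stock: 0.38 × 8.4 = 3.192 pp.
Total hours worked: 0.62 × 1.4 = 0.868 pp.
TFP growth = 4.3 − 4.06 = 0.24%.

0.24%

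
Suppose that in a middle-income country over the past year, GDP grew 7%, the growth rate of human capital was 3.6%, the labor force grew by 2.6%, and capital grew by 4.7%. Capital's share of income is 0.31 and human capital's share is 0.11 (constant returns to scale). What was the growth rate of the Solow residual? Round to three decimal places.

3.639%

Labor's share = 1 − 0.31 − 0.11 = 0.58.
Capital: 0.31 × 4.7 = 1.457 pp.
Human capital: 0.11 × 3.6 = 0.396 pp.
The labor force: 0.58 × 2.6 = 1.508 pp.
TFP growth = 7 − 3.361 = 3.639%.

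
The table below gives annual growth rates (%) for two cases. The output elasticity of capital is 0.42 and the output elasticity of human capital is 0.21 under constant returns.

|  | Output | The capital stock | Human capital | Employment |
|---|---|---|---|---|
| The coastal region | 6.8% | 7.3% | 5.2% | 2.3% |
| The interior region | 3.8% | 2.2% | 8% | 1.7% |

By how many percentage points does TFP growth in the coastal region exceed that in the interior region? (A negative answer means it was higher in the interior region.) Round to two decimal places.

1.22 percentage points

Labor's share = 1 − 0.42 − 0.21 = 0.37.
The coastal region: TFP = 6.8 − 3.066 − 1.092 − 0.851 = 1.791%.
The interior region: TFP = 3.8 − 0.924 − 1.68 − 0.629 = 0.567%.
Difference = 1.791 − (0.567) = 1.224 pp.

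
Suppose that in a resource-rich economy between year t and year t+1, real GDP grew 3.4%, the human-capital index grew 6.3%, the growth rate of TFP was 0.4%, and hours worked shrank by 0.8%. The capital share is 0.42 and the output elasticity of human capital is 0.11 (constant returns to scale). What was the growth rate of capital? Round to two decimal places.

Labor's share = 1 − 0.42 − 0.11 = 0.47.
gY = gA + 0.11×6.3 + 0.47×(-0.8) + 0.42×g.
0.42×g = 3.4 − 0.4 − 0.317 = 2.683.
g = 2.683 / 0.42 = 6.3881%.

Capital grew 6.39%.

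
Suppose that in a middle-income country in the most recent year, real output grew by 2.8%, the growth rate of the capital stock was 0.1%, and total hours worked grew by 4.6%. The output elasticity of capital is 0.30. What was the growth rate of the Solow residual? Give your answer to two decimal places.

-0.45%

Labor's share = 1 − 0.3 = 0.7.
The capital stock: 0.3 × 0.1 = 0.03 pp.
Total hours worked: 0.7 × 4.6 = 3.22 pp.
TFP growth = 2.8 − 3.25 = -0.45%.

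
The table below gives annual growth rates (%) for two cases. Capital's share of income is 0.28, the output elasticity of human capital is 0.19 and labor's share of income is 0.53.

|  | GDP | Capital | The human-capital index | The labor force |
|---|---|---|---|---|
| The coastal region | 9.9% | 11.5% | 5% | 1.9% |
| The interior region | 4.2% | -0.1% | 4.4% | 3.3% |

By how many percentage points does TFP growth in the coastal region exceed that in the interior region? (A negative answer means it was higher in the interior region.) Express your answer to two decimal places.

Labor's share = 1 − 0.28 − 0.19 = 0.53.
The coastal region: TFP = 9.9 − 3.22 − 0.95 − 1.007 = 4.723%.
The interior region: TFP = 4.2 + 0.028 − 0.836 − 1.749 = 1.643%.
Difference = 4.723 − (1.643) = 3.08 pp.

3.08 percentage points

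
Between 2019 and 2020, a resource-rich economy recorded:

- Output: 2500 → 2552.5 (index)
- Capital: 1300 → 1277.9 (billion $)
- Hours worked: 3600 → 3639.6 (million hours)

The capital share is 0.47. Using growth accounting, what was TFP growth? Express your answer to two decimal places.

Output growth = (2552.5 − 2500) / 2500 = 2.1%.
Capital growth = (1277.9 − 1300) / 1300 = -1.7%.
Hours worked growth = (3639.6 − 3600) / 3600 = 1.1%.
Labor's share = 1 − 0.47 = 0.53.
Capital: 0.47 × (-1.7) = -0.799 pp.
Hours worked: 0.53 × 1.1 = 0.583 pp.
TFP growth = 2.1 + 0.216 = 2.316%.

2.32%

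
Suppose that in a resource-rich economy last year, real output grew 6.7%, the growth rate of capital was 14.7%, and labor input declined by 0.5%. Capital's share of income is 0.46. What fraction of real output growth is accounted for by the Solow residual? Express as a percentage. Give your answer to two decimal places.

Labor's share = 1 − 0.46 = 0.54.
Capital: 0.46 × 14.7 = 6.762 pp.
Labor input: 0.54 × (-0.5) = -0.27 pp.
TFP growth = 6.7 − 6.492 = 0.208%.
TFP share of growth = 0.208 / 6.7 × 100 = 3.1045%.

The Solow residual accounted for 3.10% of growth.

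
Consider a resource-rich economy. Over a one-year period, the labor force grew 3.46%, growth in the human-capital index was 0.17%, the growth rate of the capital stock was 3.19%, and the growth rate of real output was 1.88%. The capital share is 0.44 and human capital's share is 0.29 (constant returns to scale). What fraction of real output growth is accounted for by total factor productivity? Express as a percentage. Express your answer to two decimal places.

-26.97%

Labor's share = 1 − 0.44 − 0.29 = 0.27.
The capital stock: 0.44 × 3.19 = 1.4036 pp.
The human-capital index: 0.29 × 0.17 = 0.0493 pp.
The labor force: 0.27 × 3.46 = 0.9342 pp.
TFP growth = 1.88 − 2.3871 = -0.5071%.
TFP share of growth = -0.5071 / 1.88 × 100 = -26.9734%.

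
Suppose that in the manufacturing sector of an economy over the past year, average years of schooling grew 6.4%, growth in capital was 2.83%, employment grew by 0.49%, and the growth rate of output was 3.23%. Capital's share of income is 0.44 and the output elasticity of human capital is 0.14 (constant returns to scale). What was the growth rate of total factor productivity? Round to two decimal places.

0.88%

Labor's share = 1 − 0.44 − 0.14 = 0.42.
Capital: 0.44 × 2.83 = 1.2452 pp.
Average years of schooling: 0.14 × 6.4 = 0.896 pp.
Employment: 0.42 × 0.49 = 0.2058 pp.
TFP growth = 3.23 − 2.347 = 0.883%.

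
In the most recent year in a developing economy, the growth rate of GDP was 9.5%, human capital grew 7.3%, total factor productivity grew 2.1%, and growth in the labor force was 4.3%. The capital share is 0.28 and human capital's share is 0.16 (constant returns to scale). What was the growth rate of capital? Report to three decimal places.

13.657%

Labor's share = 1 − 0.28 − 0.16 = 0.56.
gY = gA + 0.16×7.3 + 0.56×4.3 + 0.28×g.
0.28×g = 9.5 − 2.1 − 3.576 = 3.824.
g = 3.824 / 0.28 = 13.65714%.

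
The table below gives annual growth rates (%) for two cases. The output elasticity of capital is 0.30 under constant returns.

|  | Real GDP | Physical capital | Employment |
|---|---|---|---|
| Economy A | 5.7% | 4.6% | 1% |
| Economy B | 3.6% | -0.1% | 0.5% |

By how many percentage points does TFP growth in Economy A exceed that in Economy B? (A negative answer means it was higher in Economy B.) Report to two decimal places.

0.34 percentage points

Labor's share = 1 − 0.3 = 0.7.
Economy A: TFP = 5.7 − 1.38 − 0.7 = 3.62%.
Economy B: TFP = 3.6 + 0.03 − 0.35 = 3.28%.
Difference = 3.62 − (3.28) = 0.34 pp.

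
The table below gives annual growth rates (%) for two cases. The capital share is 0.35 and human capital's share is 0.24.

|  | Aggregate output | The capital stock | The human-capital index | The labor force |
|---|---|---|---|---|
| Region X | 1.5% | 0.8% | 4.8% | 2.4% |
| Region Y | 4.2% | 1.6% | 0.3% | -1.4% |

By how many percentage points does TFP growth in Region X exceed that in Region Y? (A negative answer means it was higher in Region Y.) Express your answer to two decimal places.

Labor's share = 1 − 0.35 − 0.24 = 0.41.
Region X: TFP = 1.5 − 0.28 − 1.152 − 0.984 = -0.916%.
Region Y: TFP = 4.2 − 0.56 − 0.072 + 0.574 = 4.142%.
Difference = -0.916 − (4.142) = -5.058 pp.

-5.06 percentage points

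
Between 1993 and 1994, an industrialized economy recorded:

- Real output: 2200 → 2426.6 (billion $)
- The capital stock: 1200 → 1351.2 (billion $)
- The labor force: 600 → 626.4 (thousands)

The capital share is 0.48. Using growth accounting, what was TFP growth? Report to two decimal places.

TFP growth was 1.96%.

Real output growth = (2426.6 − 2200) / 2200 = 10.3%.
The capital stock growth = (1351.2 − 1200) / 1200 = 12.6%.
The labor force growth = (626.4 − 600) / 600 = 4.4%.
Labor's share = 1 − 0.48 = 0.52.
The capital stock: 0.48 × 12.6 = 6.048 pp.
The labor force: 0.52 × 4.4 = 2.288 pp.
TFP growth = 10.3 − 8.336 = 1.964%.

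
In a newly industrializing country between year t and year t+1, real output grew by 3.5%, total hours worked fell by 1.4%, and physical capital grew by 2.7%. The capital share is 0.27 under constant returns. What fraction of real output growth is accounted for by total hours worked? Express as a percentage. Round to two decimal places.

Total hours worked accounted for -29.20% of growth.

Labor's share = 1 − 0.27 = 0.73.
Total hours worked contributed 0.73 × (-1.4) = -1.022 pp.
Share of growth = -1.022 / 3.5 × 100 = -29.2%.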